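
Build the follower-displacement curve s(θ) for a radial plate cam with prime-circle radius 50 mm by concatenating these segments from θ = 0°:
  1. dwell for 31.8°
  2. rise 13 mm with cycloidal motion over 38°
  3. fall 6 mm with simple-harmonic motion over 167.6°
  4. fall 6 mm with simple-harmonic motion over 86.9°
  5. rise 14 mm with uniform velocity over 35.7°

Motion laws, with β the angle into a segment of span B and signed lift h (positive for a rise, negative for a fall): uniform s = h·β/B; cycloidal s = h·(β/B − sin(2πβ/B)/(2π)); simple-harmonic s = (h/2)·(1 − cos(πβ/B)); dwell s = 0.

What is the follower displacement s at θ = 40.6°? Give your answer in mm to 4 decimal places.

seg 1 [0°–31.8°] dwell: s stays 0.0000
seg 2 [31.8°–69.8°] cycloidal, h=13: θ=40.6° here. β=8.8, B=38. 13·(0.2316 − sin(2π·0.2316)/(2π)) = 0.9554 → s = 0.9554

0.9554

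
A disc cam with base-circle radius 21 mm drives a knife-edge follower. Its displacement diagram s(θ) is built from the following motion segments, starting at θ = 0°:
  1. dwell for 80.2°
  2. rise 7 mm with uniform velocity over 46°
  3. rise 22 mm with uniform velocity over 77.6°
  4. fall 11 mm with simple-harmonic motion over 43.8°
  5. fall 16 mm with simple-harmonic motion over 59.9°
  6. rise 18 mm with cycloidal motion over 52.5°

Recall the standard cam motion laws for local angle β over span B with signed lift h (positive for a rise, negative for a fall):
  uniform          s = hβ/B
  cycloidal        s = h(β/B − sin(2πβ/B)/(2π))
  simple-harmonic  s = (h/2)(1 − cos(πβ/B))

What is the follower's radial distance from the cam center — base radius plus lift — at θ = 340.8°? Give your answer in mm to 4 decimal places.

seg 1 [0°–80.2°] dwell: s stays 0.0000
seg 2 [80.2°–126.2°] uniform, h=7: full span → s += 7 → s = 7.0000
seg 3 [126.2°–203.8°] uniform, h=22: full span → s += 22 → s = 29.0000
seg 4 [203.8°–247.6°] simple-harmonic, h=-11: full span → s += -11 → s = 18.0000
seg 5 [247.6°–307.5°] simple-harmonic, h=-16: full span → s += -16 → s = 2.0000
seg 6 [307.5°–360°] cycloidal, h=18: θ=340.8° here. β=33.3, B=52.5. 18·(0.6343 − sin(2π·0.6343)/(2π)) = 13.5575 → s = 15.5575
radial distance = base radius + s = 21 + 15.5575 = 36.5575

36.5575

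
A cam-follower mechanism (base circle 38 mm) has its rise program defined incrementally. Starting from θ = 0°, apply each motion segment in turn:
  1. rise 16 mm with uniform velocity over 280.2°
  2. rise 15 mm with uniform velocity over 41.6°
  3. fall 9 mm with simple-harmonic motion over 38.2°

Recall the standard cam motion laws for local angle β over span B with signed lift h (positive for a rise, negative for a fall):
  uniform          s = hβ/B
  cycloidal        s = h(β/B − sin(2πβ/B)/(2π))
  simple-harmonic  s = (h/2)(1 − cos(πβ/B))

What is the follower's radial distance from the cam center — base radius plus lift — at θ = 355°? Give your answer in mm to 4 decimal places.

seg 1 [0°–280.2°] uniform, h=16: full span → s += 16 → s = 16.0000
seg 2 [280.2°–321.8°] uniform, h=15: full span → s += 15 → s = 31.0000
seg 3 [321.8°–360°] simple-harmonic, h=-9: θ=355° here. β=33.2, B=38.2. -9/2·(1 − cos(π·0.8691)) = -8.6249 → s = 22.3751
radial distance = base radius + s = 38 + 22.3751 = 60.3751

60.3751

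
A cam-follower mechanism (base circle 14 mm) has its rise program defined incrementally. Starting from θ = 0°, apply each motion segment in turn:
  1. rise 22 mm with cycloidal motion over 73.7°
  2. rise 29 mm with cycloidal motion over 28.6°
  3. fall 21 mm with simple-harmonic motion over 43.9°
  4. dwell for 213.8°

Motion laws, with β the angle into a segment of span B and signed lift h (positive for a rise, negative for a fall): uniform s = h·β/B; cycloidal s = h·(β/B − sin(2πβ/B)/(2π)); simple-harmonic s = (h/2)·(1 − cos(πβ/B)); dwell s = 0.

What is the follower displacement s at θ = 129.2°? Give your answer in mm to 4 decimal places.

seg 1 [0°–73.7°] cycloidal, h=22: full span → s += 22 → s = 22.0000
seg 2 [73.7°–102.3°] cycloidal, h=29: full span → s += 29 → s = 51.0000
seg 3 [102.3°–146.2°] simple-harmonic, h=-21: θ=129.2° here. β=26.9, B=43.9. -21/2·(1 − cos(π·0.6128)) = -14.1422 → s = 36.8578

36.8578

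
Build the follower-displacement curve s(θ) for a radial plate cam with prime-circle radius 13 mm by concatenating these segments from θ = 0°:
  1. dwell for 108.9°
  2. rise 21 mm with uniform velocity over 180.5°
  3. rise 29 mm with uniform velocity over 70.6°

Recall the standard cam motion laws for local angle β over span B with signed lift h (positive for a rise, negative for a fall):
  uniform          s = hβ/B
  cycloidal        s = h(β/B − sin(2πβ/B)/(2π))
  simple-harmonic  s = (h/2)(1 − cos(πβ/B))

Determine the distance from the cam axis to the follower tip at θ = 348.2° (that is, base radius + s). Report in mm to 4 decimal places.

seg 1 [0°–108.9°] dwell: s stays 0.0000
seg 2 [108.9°–289.4°] uniform, h=21: full span → s += 21 → s = 21.0000
seg 3 [289.4°–360°] uniform, h=29: θ=348.2° here. β=58.8, B=70.6. 29·58.8/70.6 = 24.1530 → s = 45.1530
radial distance = base radius + s = 13 + 45.1530 = 58.1530

58.1530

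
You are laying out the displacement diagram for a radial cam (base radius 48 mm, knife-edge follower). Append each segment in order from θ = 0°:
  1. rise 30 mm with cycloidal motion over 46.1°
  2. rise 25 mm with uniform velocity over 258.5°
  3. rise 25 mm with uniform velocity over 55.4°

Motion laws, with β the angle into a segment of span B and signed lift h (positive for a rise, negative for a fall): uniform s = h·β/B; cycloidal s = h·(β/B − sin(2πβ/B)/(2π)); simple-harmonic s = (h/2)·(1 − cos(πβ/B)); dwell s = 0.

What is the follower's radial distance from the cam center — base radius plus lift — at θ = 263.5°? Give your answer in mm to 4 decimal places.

seg 1 [0°–46.1°] cycloidal, h=30: full span → s += 30 → s = 30.0000
seg 2 [46.1°–304.6°] uniform, h=25: θ=263.5° here. β=217.4, B=258.5. 25·217.4/258.5 = 21.0251 → s = 51.0251
radial distance = base radius + s = 48 + 51.0251 = 99.0251

99.0251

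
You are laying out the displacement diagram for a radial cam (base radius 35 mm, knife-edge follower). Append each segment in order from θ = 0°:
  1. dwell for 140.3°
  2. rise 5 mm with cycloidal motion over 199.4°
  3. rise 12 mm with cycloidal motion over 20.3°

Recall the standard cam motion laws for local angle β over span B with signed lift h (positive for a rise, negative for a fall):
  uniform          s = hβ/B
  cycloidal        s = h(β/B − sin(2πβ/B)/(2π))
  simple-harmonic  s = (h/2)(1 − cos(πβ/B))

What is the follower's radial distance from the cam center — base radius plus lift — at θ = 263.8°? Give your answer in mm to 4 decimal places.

seg 1 [0°–140.3°] dwell: s stays 0.0000
seg 2 [140.3°–339.7°] cycloidal, h=5: θ=263.8° here. β=123.5, B=199.4. 5·(0.6194 − sin(2π·0.6194)/(2π)) = 3.6392 → s = 3.6392
radial distance = base radius + s = 35 + 3.6392 = 38.6392

38.6392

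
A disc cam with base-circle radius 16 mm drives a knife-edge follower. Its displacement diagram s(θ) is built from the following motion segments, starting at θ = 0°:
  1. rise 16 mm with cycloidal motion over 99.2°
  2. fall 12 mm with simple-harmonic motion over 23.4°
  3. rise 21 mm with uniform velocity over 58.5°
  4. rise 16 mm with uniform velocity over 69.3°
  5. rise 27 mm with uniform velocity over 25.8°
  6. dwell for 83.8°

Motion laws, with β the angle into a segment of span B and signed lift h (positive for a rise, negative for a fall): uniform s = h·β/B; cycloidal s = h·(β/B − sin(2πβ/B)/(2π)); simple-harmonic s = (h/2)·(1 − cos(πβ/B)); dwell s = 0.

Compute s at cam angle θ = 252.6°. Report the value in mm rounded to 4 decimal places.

seg 1 [0°–99.2°] cycloidal, h=16: full span → s += 16 → s = 16.0000
seg 2 [99.2°–122.6°] simple-harmonic, h=-12: full span → s += -12 → s = 4.0000
seg 3 [122.6°–181.1°] uniform, h=21: full span → s += 21 → s = 25.0000
seg 4 [181.1°–250.4°] uniform, h=16: full span → s += 16 → s = 41.0000
seg 5 [250.4°–276.2°] uniform, h=27: θ=252.6° here. β=2.2, B=25.8. 27·2.2/25.8 = 2.3023 → s = 43.3023

43.3023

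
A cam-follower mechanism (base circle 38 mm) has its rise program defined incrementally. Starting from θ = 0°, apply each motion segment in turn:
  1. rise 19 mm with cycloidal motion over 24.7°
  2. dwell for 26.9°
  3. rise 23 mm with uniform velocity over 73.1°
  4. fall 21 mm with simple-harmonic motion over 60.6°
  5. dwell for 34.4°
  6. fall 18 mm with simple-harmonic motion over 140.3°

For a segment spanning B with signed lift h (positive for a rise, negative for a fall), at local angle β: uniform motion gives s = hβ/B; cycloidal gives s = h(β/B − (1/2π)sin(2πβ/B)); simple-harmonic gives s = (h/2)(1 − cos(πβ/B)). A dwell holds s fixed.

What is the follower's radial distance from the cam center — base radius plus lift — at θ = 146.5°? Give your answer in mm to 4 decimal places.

seg 1 [0°–24.7°] cycloidal, h=19: full span → s += 19 → s = 19.0000
seg 2 [24.7°–51.6°] dwell: s stays 19.0000
seg 3 [51.6°–124.7°] uniform, h=23: full span → s += 23 → s = 42.0000
seg 4 [124.7°–185.3°] simple-harmonic, h=-21: θ=146.5° here. β=21.8, B=60.6. -21/2·(1 − cos(π·0.3597)) = -6.0214 → s = 35.9786
radial distance = base radius + s = 38 + 35.9786 = 73.9786

73.9786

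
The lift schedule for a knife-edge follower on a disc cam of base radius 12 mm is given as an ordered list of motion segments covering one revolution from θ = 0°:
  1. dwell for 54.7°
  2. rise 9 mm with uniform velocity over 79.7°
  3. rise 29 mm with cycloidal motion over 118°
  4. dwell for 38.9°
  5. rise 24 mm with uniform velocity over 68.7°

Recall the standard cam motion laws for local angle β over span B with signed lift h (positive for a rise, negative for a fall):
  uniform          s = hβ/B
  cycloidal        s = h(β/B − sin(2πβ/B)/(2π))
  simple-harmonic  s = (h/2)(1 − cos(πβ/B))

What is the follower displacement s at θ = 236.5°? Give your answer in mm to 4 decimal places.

seg 1 [0°–54.7°] dwell: s stays 0.0000
seg 2 [54.7°–134.4°] uniform, h=9: full span → s += 9 → s = 9.0000
seg 3 [134.4°–252.4°] cycloidal, h=29: θ=236.5° here. β=102.1, B=118. 29·(0.8653 − sin(2π·0.8653)/(2π)) = 28.5496 → s = 37.5496

37.5496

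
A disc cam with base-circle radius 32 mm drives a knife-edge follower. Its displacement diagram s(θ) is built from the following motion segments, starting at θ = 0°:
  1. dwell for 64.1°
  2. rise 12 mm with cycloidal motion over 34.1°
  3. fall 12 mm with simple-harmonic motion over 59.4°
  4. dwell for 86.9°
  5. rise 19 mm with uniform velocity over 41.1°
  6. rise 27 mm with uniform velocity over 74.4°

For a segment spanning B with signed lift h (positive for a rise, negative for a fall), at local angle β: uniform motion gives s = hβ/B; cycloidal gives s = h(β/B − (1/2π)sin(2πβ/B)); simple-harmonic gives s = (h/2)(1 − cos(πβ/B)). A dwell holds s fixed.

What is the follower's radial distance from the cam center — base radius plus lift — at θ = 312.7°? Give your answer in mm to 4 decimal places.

seg 1 [0°–64.1°] dwell: s stays 0.0000
seg 2 [64.1°–98.2°] cycloidal, h=12: full span → s += 12 → s = 12.0000
seg 3 [98.2°–157.6°] simple-harmonic, h=-12: full span → s += -12 → s = 0.0000
seg 4 [157.6°–244.5°] dwell: s stays 0.0000
seg 5 [244.5°–285.6°] uniform, h=19: full span → s += 19 → s = 19.0000
seg 6 [285.6°–360°] uniform, h=27: θ=312.7° here. β=27.1, B=74.4. 27·27.1/74.4 = 9.8347 → s = 28.8347
radial distance = base radius + s = 32 + 28.8347 = 60.8347

60.8347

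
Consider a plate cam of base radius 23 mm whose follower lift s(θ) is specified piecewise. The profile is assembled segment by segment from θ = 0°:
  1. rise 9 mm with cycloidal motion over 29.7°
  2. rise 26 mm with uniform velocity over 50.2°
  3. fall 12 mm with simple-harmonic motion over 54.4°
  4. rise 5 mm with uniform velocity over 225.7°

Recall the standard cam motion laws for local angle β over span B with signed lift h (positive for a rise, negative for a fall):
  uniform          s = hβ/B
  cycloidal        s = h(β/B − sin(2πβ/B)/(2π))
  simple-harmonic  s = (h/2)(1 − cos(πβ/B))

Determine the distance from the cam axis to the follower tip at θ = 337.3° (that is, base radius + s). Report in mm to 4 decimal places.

seg 1 [0°–29.7°] cycloidal, h=9: full span → s += 9 → s = 9.0000
seg 2 [29.7°–79.9°] uniform, h=26: full span → s += 26 → s = 35.0000
seg 3 [79.9°–134.3°] simple-harmonic, h=-12: full span → s += -12 → s = 23.0000
seg 4 [134.3°–360°] uniform, h=5: θ=337.3° here. β=203, B=225.7. 5·203/225.7 = 4.4971 → s = 27.4971
radial distance = base radius + s = 23 + 27.4971 = 50.4971

50.4971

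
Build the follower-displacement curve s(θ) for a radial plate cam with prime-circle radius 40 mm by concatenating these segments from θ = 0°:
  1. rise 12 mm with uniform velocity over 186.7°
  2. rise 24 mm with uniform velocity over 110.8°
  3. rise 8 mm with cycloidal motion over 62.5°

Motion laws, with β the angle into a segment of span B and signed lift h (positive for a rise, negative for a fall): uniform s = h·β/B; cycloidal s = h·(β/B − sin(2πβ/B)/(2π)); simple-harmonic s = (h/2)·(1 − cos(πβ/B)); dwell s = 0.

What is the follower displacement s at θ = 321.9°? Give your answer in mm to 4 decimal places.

seg 1 [0°–186.7°] uniform, h=12: full span → s += 12 → s = 12.0000
seg 2 [186.7°–297.5°] uniform, h=24: full span → s += 24 → s = 36.0000
seg 3 [297.5°–360°] cycloidal, h=8: θ=321.9° here. β=24.4, B=62.5. 8·(0.3904 − sin(2π·0.3904)/(2π)) = 2.3141 → s = 38.3141

38.3141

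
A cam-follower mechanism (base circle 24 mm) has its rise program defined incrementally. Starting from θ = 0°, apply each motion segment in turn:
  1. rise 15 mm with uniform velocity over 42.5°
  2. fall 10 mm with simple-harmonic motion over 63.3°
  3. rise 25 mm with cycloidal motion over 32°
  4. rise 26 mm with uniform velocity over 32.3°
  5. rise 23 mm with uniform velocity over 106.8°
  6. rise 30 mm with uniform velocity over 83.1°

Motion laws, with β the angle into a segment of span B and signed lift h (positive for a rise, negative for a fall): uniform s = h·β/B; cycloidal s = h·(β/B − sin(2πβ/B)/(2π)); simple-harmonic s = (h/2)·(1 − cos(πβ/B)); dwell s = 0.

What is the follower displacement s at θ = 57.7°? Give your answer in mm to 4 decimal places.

seg 1 [0°–42.5°] uniform, h=15: full span → s += 15 → s = 15.0000
seg 2 [42.5°–105.8°] simple-harmonic, h=-10: θ=57.7° here. β=15.2, B=63.3. -10/2·(1 − cos(π·0.2401)) = -1.3565 → s = 13.6435

13.6435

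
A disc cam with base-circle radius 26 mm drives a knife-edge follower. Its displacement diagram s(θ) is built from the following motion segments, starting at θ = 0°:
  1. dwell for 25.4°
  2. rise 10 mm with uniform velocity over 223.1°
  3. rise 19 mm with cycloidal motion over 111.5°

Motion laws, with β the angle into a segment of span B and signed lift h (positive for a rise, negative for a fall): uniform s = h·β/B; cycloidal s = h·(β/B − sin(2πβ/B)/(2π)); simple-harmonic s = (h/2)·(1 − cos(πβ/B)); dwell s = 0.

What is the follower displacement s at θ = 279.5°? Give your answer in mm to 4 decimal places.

seg 1 [0°–25.4°] dwell: s stays 0.0000
seg 2 [25.4°–248.5°] uniform, h=10: full span → s += 10 → s = 10.0000
seg 3 [248.5°–360°] cycloidal, h=19: θ=279.5° here. β=31, B=111.5. 19·(0.2780 − sin(2π·0.2780)/(2π)) = 2.3053 → s = 12.3053

12.3053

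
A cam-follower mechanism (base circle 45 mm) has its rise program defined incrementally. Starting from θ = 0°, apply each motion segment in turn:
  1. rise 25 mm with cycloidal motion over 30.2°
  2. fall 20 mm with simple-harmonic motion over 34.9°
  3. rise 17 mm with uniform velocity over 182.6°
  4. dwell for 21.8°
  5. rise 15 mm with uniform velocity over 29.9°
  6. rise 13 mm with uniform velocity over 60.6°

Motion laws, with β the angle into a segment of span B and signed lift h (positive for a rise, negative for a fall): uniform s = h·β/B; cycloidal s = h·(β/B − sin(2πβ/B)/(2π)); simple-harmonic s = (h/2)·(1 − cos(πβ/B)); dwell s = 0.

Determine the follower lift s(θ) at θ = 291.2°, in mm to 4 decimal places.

seg 1 [0°–30.2°] cycloidal, h=25: full span → s += 25 → s = 25.0000
seg 2 [30.2°–65.1°] simple-harmonic, h=-20: full span → s += -20 → s = 5.0000
seg 3 [65.1°–247.7°] uniform, h=17: full span → s += 17 → s = 22.0000
seg 4 [247.7°–269.5°] dwell: s stays 22.0000
seg 5 [269.5°–299.4°] uniform, h=15: θ=291.2° here. β=21.7, B=29.9. 15·21.7/29.9 = 10.8863 → s = 32.8863

32.8863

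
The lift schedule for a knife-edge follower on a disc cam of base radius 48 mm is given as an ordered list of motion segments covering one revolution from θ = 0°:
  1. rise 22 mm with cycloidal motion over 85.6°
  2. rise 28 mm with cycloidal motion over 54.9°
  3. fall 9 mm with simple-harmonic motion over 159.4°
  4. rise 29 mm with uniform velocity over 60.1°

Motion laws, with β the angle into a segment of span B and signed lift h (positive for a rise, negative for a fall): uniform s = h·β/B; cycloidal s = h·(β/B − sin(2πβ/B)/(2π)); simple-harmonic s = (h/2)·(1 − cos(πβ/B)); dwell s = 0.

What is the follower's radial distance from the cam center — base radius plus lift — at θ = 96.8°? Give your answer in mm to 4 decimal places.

seg 1 [0°–85.6°] cycloidal, h=22: full span → s += 22 → s = 22.0000
seg 2 [85.6°–140.5°] cycloidal, h=28: θ=96.8° here. β=11.2, B=54.9. 28·(0.2040 − sin(2π·0.2040)/(2π)) = 1.4406 → s = 23.4406
radial distance = base radius + s = 48 + 23.4406 = 71.4406

71.4406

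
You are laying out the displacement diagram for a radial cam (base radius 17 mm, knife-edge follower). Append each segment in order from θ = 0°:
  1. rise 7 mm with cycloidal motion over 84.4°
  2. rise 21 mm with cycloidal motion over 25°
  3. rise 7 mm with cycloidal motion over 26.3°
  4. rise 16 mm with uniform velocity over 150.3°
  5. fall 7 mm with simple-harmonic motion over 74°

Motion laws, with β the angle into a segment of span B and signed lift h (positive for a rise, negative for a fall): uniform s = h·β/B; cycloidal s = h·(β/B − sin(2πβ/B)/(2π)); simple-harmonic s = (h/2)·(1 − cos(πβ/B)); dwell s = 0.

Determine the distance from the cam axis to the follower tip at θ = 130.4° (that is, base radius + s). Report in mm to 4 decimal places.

seg 1 [0°–84.4°] cycloidal, h=7: full span → s += 7 → s = 7.0000
seg 2 [84.4°–109.4°] cycloidal, h=21: full span → s += 21 → s = 28.0000
seg 3 [109.4°–135.7°] cycloidal, h=7: θ=130.4° here. β=21, B=26.3. 7·(0.7985 − sin(2π·0.7985)/(2π)) = 6.6522 → s = 34.6522
radial distance = base radius + s = 17 + 34.6522 = 51.6522

51.6522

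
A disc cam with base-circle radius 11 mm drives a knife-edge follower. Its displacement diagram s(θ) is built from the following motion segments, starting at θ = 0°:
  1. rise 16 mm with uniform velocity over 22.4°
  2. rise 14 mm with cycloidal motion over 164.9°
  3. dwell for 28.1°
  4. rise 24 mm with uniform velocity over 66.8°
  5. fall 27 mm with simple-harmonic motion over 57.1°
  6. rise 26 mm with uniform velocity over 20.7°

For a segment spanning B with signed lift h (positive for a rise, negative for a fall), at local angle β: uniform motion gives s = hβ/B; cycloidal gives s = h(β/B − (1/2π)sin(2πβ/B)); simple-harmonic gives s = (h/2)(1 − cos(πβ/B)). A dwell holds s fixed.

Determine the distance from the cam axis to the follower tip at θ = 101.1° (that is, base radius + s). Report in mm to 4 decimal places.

seg 1 [0°–22.4°] uniform, h=16: full span → s += 16 → s = 16.0000
seg 2 [22.4°–187.3°] cycloidal, h=14: θ=101.1° here. β=78.7, B=164.9. 14·(0.4773 − sin(2π·0.4773)/(2π)) = 6.3643 → s = 22.3643
radial distance = base radius + s = 11 + 22.3643 = 33.3643

33.3643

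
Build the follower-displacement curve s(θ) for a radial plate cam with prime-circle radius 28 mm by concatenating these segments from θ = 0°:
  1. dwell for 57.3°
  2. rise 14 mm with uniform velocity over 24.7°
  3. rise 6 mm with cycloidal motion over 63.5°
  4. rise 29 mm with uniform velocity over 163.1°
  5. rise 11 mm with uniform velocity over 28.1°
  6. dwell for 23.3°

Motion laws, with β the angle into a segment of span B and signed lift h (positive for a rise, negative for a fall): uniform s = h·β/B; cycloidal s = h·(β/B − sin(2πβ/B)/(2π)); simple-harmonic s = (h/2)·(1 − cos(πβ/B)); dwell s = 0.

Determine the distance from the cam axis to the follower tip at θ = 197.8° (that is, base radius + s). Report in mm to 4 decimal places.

seg 1 [0°–57.3°] dwell: s stays 0.0000
seg 2 [57.3°–82°] uniform, h=14: full span → s += 14 → s = 14.0000
seg 3 [82°–145.5°] cycloidal, h=6: full span → s += 6 → s = 20.0000
seg 4 [145.5°–308.6°] uniform, h=29: θ=197.8° here. β=52.3, B=163.1. 29·52.3/163.1 = 9.2992 → s = 29.2992
radial distance = base radius + s = 28 + 29.2992 = 57.2992

57.2992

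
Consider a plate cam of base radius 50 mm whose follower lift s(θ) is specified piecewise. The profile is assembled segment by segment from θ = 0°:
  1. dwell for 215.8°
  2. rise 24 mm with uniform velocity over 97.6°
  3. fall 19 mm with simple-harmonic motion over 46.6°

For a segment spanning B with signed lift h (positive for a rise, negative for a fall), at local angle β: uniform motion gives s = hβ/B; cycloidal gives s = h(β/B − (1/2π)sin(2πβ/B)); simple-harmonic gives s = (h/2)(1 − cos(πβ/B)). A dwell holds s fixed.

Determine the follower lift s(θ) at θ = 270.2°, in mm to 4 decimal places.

seg 1 [0°–215.8°] dwell: s stays 0.0000
seg 2 [215.8°–313.4°] uniform, h=24: θ=270.2° here. β=54.4, B=97.6. 24·54.4/97.6 = 13.3770 → s = 13.3770

13.3770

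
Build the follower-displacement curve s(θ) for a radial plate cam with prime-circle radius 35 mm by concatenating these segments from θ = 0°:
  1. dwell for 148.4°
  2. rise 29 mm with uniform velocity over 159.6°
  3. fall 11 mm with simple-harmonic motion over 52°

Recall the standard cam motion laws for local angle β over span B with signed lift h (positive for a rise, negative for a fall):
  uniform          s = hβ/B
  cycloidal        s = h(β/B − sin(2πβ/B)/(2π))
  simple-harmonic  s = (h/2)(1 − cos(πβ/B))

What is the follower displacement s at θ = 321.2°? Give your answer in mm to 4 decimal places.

seg 1 [0°–148.4°] dwell: s stays 0.0000
seg 2 [148.4°–308°] uniform, h=29: full span → s += 29 → s = 29.0000
seg 3 [308°–360°] simple-harmonic, h=-11: θ=321.2° here. β=13.2, B=52. -11/2·(1 − cos(π·0.2538)) = -1.6582 → s = 27.3418

27.3418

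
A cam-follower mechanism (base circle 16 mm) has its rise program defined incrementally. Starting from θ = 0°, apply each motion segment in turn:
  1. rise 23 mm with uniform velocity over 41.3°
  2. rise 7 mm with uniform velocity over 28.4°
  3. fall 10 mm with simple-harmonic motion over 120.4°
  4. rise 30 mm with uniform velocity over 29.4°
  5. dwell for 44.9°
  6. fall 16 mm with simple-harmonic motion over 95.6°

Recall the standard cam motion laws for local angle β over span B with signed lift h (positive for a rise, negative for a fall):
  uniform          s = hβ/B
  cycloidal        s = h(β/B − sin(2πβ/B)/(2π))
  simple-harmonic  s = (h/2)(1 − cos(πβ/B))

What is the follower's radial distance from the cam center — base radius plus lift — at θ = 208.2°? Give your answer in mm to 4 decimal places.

seg 1 [0°–41.3°] uniform, h=23: full span → s += 23 → s = 23.0000
seg 2 [41.3°–69.7°] uniform, h=7: full span → s += 7 → s = 30.0000
seg 3 [69.7°–190.1°] simple-harmonic, h=-10: full span → s += -10 → s = 20.0000
seg 4 [190.1°–219.5°] uniform, h=30: θ=208.2° here. β=18.1, B=29.4. 30·18.1/29.4 = 18.4694 → s = 38.4694
radial distance = base radius + s = 16 + 38.4694 = 54.4694

54.4694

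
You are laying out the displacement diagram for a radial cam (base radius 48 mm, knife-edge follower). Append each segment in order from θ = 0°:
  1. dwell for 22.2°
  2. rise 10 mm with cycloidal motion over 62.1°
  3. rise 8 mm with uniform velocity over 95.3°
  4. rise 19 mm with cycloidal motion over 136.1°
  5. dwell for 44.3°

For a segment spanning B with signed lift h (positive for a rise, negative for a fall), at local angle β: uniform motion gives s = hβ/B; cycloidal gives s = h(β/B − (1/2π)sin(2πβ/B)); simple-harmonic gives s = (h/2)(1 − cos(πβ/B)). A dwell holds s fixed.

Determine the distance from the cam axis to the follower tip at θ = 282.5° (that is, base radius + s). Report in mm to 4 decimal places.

seg 1 [0°–22.2°] dwell: s stays 0.0000
seg 2 [22.2°–84.3°] cycloidal, h=10: full span → s += 10 → s = 10.0000
seg 3 [84.3°–179.6°] uniform, h=8: full span → s += 8 → s = 18.0000
seg 4 [179.6°–315.7°] cycloidal, h=19: θ=282.5° here. β=102.9, B=136.1. 19·(0.7561 − sin(2π·0.7561)/(2π)) = 17.3869 → s = 35.3869
radial distance = base radius + s = 48 + 35.3869 = 83.3869

83.3869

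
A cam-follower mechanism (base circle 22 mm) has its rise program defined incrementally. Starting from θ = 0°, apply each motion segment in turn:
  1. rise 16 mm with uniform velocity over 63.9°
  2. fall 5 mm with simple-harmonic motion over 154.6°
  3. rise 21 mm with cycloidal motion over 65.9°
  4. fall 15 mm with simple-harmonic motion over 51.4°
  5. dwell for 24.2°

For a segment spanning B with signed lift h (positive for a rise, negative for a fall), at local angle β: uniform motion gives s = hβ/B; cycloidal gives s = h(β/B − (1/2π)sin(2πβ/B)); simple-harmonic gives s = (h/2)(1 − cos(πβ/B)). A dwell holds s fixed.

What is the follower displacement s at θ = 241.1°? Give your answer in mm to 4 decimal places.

seg 1 [0°–63.9°] uniform, h=16: full span → s += 16 → s = 16.0000
seg 2 [63.9°–218.5°] simple-harmonic, h=-5: full span → s += -5 → s = 11.0000
seg 3 [218.5°–284.4°] cycloidal, h=21: θ=241.1° here. β=22.6, B=65.9. 21·(0.3429 − sin(2π·0.3429)/(2π)) = 4.4135 → s = 15.4135

15.4135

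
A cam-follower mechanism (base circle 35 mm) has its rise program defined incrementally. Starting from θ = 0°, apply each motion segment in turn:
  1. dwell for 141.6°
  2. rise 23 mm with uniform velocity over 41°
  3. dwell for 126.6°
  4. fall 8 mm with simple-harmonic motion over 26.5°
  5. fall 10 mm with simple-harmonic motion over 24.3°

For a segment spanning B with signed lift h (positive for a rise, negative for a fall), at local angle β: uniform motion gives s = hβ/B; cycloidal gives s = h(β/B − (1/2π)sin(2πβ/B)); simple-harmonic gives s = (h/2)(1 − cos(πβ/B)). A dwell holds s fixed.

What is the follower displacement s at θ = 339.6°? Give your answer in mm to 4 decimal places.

seg 1 [0°–141.6°] dwell: s stays 0.0000
seg 2 [141.6°–182.6°] uniform, h=23: full span → s += 23 → s = 23.0000
seg 3 [182.6°–309.2°] dwell: s stays 23.0000
seg 4 [309.2°–335.7°] simple-harmonic, h=-8: full span → s += -8 → s = 15.0000
seg 5 [335.7°–360°] simple-harmonic, h=-10: θ=339.6° here. β=3.9, B=24.3. -10/2·(1 − cos(π·0.1605)) = -0.6222 → s = 14.3778

14.3778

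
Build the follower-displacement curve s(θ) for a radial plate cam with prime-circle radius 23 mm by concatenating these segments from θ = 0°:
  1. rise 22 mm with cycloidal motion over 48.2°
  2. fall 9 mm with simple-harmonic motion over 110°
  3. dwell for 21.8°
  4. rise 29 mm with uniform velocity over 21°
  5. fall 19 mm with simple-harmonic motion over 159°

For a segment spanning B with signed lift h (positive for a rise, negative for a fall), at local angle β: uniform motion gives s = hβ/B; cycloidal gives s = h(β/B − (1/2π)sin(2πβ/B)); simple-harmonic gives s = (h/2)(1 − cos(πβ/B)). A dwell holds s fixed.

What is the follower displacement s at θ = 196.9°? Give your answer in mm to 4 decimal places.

seg 1 [0°–48.2°] cycloidal, h=22: full span → s += 22 → s = 22.0000
seg 2 [48.2°–158.2°] simple-harmonic, h=-9: full span → s += -9 → s = 13.0000
seg 3 [158.2°–180°] dwell: s stays 13.0000
seg 4 [180°–201°] uniform, h=29: θ=196.9° here. β=16.9, B=21. 29·16.9/21 = 23.3381 → s = 36.3381

36.3381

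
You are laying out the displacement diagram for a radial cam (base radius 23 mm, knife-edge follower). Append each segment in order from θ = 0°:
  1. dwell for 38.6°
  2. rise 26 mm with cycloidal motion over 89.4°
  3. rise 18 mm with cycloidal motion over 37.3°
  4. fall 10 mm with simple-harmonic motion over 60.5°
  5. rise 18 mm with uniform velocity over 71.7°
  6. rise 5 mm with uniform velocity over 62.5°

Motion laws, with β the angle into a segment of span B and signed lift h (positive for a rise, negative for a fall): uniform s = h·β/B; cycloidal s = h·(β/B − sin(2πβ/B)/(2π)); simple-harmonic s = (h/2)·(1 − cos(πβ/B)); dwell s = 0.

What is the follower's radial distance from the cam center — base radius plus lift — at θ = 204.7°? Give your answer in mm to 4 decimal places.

seg 1 [0°–38.6°] dwell: s stays 0.0000
seg 2 [38.6°–128°] cycloidal, h=26: full span → s += 26 → s = 26.0000
seg 3 [128°–165.3°] cycloidal, h=18: full span → s += 18 → s = 44.0000
seg 4 [165.3°–225.8°] simple-harmonic, h=-10: θ=204.7° here. β=39.4, B=60.5. -10/2·(1 − cos(π·0.6512)) = -7.2873 → s = 36.7127
radial distance = base radius + s = 23 + 36.7127 = 59.7127

59.7127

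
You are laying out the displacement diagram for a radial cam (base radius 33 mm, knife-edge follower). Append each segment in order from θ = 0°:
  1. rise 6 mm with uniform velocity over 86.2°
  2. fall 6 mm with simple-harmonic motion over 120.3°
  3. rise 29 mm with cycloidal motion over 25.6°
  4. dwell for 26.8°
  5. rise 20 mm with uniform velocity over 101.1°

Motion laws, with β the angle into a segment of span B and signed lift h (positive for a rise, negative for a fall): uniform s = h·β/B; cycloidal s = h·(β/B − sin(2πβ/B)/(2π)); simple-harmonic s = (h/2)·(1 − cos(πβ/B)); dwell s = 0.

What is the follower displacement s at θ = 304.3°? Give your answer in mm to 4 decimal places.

seg 1 [0°–86.2°] uniform, h=6: full span → s += 6 → s = 6.0000
seg 2 [86.2°–206.5°] simple-harmonic, h=-6: full span → s += -6 → s = 0.0000
seg 3 [206.5°–232.1°] cycloidal, h=29: full span → s += 29 → s = 29.0000
seg 4 [232.1°–258.9°] dwell: s stays 29.0000
seg 5 [258.9°–360°] uniform, h=20: θ=304.3° here. β=45.4, B=101.1. 20·45.4/101.1 = 8.9812 → s = 37.9812

37.9812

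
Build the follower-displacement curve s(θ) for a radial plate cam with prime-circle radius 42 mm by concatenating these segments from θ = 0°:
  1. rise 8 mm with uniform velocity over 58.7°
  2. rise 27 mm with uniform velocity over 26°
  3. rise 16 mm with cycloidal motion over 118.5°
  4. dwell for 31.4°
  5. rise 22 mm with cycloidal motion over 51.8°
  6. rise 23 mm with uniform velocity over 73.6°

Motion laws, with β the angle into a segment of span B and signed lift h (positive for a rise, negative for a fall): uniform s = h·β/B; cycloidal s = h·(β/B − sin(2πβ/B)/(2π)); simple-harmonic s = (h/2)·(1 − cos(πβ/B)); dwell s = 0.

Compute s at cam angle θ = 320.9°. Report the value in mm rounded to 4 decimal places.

seg 1 [0°–58.7°] uniform, h=8: full span → s += 8 → s = 8.0000
seg 2 [58.7°–84.7°] uniform, h=27: full span → s += 27 → s = 35.0000
seg 3 [84.7°–203.2°] cycloidal, h=16: full span → s += 16 → s = 51.0000
seg 4 [203.2°–234.6°] dwell: s stays 51.0000
seg 5 [234.6°–286.4°] cycloidal, h=22: full span → s += 22 → s = 73.0000
seg 6 [286.4°–360°] uniform, h=23: θ=320.9° here. β=34.5, B=73.6. 23·34.5/73.6 = 10.7812 → s = 83.7812

83.7812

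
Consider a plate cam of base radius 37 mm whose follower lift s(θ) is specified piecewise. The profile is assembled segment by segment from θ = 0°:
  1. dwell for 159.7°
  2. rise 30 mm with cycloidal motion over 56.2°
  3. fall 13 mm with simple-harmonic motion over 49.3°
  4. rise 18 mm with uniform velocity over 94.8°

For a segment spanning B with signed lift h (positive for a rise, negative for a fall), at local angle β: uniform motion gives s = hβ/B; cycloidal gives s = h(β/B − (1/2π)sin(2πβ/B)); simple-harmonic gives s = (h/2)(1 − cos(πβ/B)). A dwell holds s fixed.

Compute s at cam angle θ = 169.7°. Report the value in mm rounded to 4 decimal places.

seg 1 [0°–159.7°] dwell: s stays 0.0000
seg 2 [159.7°–215.9°] cycloidal, h=30: θ=169.7° here. β=10, B=56.2. 30·(0.1779 − sin(2π·0.1779)/(2π)) = 1.0446 → s = 1.0446

1.0446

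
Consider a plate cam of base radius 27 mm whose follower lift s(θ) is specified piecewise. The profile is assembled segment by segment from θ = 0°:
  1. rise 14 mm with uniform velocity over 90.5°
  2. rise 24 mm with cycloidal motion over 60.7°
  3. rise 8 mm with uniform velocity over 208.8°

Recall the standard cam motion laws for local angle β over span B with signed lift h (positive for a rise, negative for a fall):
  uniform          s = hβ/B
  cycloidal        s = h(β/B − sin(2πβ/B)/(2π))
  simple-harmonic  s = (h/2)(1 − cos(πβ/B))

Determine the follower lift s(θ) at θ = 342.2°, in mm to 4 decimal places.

seg 1 [0°–90.5°] uniform, h=14: full span → s += 14 → s = 14.0000
seg 2 [90.5°–151.2°] cycloidal, h=24: full span → s += 24 → s = 38.0000
seg 3 [151.2°–360°] uniform, h=8: θ=342.2° here. β=191, B=208.8. 8·191/208.8 = 7.3180 → s = 45.3180

45.3180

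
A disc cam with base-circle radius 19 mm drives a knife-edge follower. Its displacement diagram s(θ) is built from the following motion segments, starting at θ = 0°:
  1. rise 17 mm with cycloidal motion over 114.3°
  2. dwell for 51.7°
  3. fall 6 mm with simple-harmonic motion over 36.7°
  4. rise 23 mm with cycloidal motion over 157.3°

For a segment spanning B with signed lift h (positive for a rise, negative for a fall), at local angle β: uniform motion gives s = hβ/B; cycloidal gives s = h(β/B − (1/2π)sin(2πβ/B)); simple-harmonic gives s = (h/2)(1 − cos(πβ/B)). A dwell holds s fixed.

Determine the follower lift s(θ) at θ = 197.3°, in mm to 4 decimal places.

seg 1 [0°–114.3°] cycloidal, h=17: full span → s += 17 → s = 17.0000
seg 2 [114.3°–166°] dwell: s stays 17.0000
seg 3 [166°–202.7°] simple-harmonic, h=-6: θ=197.3° here. β=31.3, B=36.7. -6/2·(1 − cos(π·0.8529)) = -5.6852 → s = 11.3148

11.3148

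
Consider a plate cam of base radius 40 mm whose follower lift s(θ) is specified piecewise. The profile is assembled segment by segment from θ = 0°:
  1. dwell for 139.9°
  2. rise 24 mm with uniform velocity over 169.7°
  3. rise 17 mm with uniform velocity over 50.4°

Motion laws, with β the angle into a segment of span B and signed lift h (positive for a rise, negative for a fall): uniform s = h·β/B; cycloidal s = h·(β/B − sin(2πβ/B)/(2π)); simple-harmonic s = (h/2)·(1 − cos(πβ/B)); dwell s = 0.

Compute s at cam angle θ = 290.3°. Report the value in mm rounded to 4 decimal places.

seg 1 [0°–139.9°] dwell: s stays 0.0000
seg 2 [139.9°–309.6°] uniform, h=24: θ=290.3° here. β=150.4, B=169.7. 24·150.4/169.7 = 21.2705 → s = 21.2705

21.2705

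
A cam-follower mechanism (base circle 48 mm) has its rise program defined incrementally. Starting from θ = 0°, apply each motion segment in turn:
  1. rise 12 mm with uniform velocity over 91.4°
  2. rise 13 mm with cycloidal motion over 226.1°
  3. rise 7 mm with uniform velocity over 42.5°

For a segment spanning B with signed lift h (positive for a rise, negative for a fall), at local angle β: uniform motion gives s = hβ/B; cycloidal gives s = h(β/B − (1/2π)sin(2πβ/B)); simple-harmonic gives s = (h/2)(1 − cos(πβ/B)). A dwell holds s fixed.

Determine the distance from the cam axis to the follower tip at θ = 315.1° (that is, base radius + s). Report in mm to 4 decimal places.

seg 1 [0°–91.4°] uniform, h=12: full span → s += 12 → s = 12.0000
seg 2 [91.4°–317.5°] cycloidal, h=13: θ=315.1° here. β=223.7, B=226.1. 13·(0.9894 − sin(2π·0.9894)/(2π)) = 12.9999 → s = 24.9999
radial distance = base radius + s = 48 + 24.9999 = 72.9999

72.9999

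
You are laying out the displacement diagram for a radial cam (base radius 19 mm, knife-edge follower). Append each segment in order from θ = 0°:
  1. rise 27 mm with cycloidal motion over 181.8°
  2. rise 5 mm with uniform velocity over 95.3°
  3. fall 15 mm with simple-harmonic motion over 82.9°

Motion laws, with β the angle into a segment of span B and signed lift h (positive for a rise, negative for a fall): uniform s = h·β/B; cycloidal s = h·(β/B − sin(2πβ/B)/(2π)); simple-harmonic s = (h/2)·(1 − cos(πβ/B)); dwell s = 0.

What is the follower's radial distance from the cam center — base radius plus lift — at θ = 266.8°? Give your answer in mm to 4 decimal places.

seg 1 [0°–181.8°] cycloidal, h=27: full span → s += 27 → s = 27.0000
seg 2 [181.8°–277.1°] uniform, h=5: θ=266.8° here. β=85, B=95.3. 5·85/95.3 = 4.4596 → s = 31.4596
radial distance = base radius + s = 19 + 31.4596 = 50.4596

50.4596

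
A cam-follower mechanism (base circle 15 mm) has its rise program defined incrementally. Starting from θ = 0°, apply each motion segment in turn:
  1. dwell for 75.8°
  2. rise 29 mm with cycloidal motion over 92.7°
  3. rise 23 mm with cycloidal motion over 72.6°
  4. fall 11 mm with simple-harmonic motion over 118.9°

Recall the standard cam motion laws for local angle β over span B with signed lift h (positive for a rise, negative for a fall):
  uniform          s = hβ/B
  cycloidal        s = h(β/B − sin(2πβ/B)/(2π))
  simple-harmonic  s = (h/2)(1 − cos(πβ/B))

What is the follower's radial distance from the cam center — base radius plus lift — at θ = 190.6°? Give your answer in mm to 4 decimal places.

seg 1 [0°–75.8°] dwell: s stays 0.0000
seg 2 [75.8°–168.5°] cycloidal, h=29: full span → s += 29 → s = 29.0000
seg 3 [168.5°–241.1°] cycloidal, h=23: θ=190.6° here. β=22.1, B=72.6. 23·(0.3044 − sin(2π·0.3044)/(2π)) = 3.5526 → s = 32.5526
radial distance = base radius + s = 15 + 32.5526 = 47.5526

47.5526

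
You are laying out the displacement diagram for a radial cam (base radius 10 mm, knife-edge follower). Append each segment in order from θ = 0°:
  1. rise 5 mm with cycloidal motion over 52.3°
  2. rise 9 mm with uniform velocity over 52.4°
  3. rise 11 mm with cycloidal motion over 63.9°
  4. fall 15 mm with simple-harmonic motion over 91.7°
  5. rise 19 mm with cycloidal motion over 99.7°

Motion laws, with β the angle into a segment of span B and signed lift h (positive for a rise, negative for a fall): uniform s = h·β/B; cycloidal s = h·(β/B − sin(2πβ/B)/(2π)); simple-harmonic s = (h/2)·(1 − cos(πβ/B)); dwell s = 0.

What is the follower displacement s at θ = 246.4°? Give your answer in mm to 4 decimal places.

seg 1 [0°–52.3°] cycloidal, h=5: full span → s += 5 → s = 5.0000
seg 2 [52.3°–104.7°] uniform, h=9: full span → s += 9 → s = 14.0000
seg 3 [104.7°–168.6°] cycloidal, h=11: full span → s += 11 → s = 25.0000
seg 4 [168.6°–260.3°] simple-harmonic, h=-15: θ=246.4° here. β=77.8, B=91.7. -15/2·(1 − cos(π·0.8484)) = -14.1656 → s = 10.8344

10.8344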